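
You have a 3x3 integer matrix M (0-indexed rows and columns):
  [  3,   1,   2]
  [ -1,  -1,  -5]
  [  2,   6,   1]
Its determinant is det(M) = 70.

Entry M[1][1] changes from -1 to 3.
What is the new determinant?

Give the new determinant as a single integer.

det is linear in row 1: changing M[1][1] by delta changes det by delta * cofactor(1,1).
Cofactor C_11 = (-1)^(1+1) * minor(1,1) = -1
Entry delta = 3 - -1 = 4
Det delta = 4 * -1 = -4
New det = 70 + -4 = 66

Answer: 66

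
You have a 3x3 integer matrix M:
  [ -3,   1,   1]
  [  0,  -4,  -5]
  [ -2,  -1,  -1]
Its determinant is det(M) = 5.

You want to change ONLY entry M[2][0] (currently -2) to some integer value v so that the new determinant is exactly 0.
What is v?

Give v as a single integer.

det is linear in entry M[2][0]: det = old_det + (v - -2) * C_20
Cofactor C_20 = -1
Want det = 0: 5 + (v - -2) * -1 = 0
  (v - -2) = -5 / -1 = 5
  v = -2 + (5) = 3

Answer: 3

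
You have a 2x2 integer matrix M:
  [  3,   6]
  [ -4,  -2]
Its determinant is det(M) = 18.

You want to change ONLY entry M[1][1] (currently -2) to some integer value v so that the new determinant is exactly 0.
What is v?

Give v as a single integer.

det is linear in entry M[1][1]: det = old_det + (v - -2) * C_11
Cofactor C_11 = 3
Want det = 0: 18 + (v - -2) * 3 = 0
  (v - -2) = -18 / 3 = -6
  v = -2 + (-6) = -8

Answer: -8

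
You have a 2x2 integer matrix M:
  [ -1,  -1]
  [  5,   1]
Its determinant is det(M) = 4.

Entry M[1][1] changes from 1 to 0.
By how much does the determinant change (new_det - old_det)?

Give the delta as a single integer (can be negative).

Answer: 1

Derivation:
Cofactor C_11 = -1
Entry delta = 0 - 1 = -1
Det delta = entry_delta * cofactor = -1 * -1 = 1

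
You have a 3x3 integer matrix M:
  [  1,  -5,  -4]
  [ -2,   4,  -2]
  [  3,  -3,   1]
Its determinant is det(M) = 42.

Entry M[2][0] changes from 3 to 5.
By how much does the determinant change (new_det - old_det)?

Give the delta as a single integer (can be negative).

Cofactor C_20 = 26
Entry delta = 5 - 3 = 2
Det delta = entry_delta * cofactor = 2 * 26 = 52

Answer: 52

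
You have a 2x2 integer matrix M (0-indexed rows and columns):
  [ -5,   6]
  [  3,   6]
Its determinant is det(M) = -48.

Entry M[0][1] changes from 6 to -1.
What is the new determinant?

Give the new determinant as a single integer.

Answer: -27

Derivation:
det is linear in row 0: changing M[0][1] by delta changes det by delta * cofactor(0,1).
Cofactor C_01 = (-1)^(0+1) * minor(0,1) = -3
Entry delta = -1 - 6 = -7
Det delta = -7 * -3 = 21
New det = -48 + 21 = -27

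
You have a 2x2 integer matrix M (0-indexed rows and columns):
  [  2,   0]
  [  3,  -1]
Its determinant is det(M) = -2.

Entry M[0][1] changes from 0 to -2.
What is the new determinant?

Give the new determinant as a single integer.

Answer: 4

Derivation:
det is linear in row 0: changing M[0][1] by delta changes det by delta * cofactor(0,1).
Cofactor C_01 = (-1)^(0+1) * minor(0,1) = -3
Entry delta = -2 - 0 = -2
Det delta = -2 * -3 = 6
New det = -2 + 6 = 4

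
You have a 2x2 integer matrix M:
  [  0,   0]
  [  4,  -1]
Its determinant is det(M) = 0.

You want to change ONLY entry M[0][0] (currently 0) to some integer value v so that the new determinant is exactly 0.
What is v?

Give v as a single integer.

det is linear in entry M[0][0]: det = old_det + (v - 0) * C_00
Cofactor C_00 = -1
Want det = 0: 0 + (v - 0) * -1 = 0
  (v - 0) = 0 / -1 = 0
  v = 0 + (0) = 0

Answer: 0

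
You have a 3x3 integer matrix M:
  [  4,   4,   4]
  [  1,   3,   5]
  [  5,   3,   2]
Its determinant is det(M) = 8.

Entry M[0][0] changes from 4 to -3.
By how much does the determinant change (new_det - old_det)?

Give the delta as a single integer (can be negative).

Answer: 63

Derivation:
Cofactor C_00 = -9
Entry delta = -3 - 4 = -7
Det delta = entry_delta * cofactor = -7 * -9 = 63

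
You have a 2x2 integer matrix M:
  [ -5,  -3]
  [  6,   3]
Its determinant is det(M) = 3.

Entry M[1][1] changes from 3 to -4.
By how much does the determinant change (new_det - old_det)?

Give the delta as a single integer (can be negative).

Answer: 35

Derivation:
Cofactor C_11 = -5
Entry delta = -4 - 3 = -7
Det delta = entry_delta * cofactor = -7 * -5 = 35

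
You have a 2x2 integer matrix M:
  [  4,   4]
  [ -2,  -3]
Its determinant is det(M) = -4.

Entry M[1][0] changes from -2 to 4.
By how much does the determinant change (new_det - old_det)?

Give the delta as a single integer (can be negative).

Cofactor C_10 = -4
Entry delta = 4 - -2 = 6
Det delta = entry_delta * cofactor = 6 * -4 = -24

Answer: -24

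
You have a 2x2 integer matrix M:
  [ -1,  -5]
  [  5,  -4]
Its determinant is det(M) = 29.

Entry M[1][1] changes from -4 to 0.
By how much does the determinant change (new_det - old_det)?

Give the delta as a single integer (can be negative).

Answer: -4

Derivation:
Cofactor C_11 = -1
Entry delta = 0 - -4 = 4
Det delta = entry_delta * cofactor = 4 * -1 = -4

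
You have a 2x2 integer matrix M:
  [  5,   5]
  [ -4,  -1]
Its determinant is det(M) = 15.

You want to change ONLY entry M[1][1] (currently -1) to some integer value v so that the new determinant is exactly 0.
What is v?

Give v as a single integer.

det is linear in entry M[1][1]: det = old_det + (v - -1) * C_11
Cofactor C_11 = 5
Want det = 0: 15 + (v - -1) * 5 = 0
  (v - -1) = -15 / 5 = -3
  v = -1 + (-3) = -4

Answer: -4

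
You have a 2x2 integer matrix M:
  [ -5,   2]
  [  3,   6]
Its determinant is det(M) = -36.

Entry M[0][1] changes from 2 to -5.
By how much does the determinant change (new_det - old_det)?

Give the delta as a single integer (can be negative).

Cofactor C_01 = -3
Entry delta = -5 - 2 = -7
Det delta = entry_delta * cofactor = -7 * -3 = 21

Answer: 21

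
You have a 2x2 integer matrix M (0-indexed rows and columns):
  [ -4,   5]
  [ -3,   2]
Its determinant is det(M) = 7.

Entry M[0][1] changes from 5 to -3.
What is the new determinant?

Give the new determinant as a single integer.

det is linear in row 0: changing M[0][1] by delta changes det by delta * cofactor(0,1).
Cofactor C_01 = (-1)^(0+1) * minor(0,1) = 3
Entry delta = -3 - 5 = -8
Det delta = -8 * 3 = -24
New det = 7 + -24 = -17

Answer: -17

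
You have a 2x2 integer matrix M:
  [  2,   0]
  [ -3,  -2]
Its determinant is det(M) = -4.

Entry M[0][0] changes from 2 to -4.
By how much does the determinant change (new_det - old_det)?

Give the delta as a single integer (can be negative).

Cofactor C_00 = -2
Entry delta = -4 - 2 = -6
Det delta = entry_delta * cofactor = -6 * -2 = 12

Answer: 12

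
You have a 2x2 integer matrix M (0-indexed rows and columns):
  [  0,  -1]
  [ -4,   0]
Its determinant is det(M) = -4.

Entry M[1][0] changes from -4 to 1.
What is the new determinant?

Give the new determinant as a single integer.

det is linear in row 1: changing M[1][0] by delta changes det by delta * cofactor(1,0).
Cofactor C_10 = (-1)^(1+0) * minor(1,0) = 1
Entry delta = 1 - -4 = 5
Det delta = 5 * 1 = 5
New det = -4 + 5 = 1

Answer: 1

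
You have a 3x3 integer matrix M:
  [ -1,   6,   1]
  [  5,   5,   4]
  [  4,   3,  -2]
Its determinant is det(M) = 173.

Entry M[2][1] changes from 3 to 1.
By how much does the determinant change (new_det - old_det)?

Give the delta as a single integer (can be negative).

Cofactor C_21 = 9
Entry delta = 1 - 3 = -2
Det delta = entry_delta * cofactor = -2 * 9 = -18

Answer: -18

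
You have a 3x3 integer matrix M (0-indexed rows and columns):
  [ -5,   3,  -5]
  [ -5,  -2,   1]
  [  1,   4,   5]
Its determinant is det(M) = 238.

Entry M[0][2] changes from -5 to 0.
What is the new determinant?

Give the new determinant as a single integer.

det is linear in row 0: changing M[0][2] by delta changes det by delta * cofactor(0,2).
Cofactor C_02 = (-1)^(0+2) * minor(0,2) = -18
Entry delta = 0 - -5 = 5
Det delta = 5 * -18 = -90
New det = 238 + -90 = 148

Answer: 148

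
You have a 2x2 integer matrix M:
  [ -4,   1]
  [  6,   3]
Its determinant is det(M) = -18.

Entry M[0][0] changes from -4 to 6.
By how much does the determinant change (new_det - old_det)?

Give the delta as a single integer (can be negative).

Answer: 30

Derivation:
Cofactor C_00 = 3
Entry delta = 6 - -4 = 10
Det delta = entry_delta * cofactor = 10 * 3 = 30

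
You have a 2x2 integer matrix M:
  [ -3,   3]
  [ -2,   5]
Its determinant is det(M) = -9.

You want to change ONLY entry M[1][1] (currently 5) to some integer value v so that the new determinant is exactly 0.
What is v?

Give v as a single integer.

det is linear in entry M[1][1]: det = old_det + (v - 5) * C_11
Cofactor C_11 = -3
Want det = 0: -9 + (v - 5) * -3 = 0
  (v - 5) = 9 / -3 = -3
  v = 5 + (-3) = 2

Answer: 2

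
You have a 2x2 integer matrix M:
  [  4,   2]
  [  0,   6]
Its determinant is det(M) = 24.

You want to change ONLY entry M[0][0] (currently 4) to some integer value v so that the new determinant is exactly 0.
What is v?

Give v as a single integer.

det is linear in entry M[0][0]: det = old_det + (v - 4) * C_00
Cofactor C_00 = 6
Want det = 0: 24 + (v - 4) * 6 = 0
  (v - 4) = -24 / 6 = -4
  v = 4 + (-4) = 0

Answer: 0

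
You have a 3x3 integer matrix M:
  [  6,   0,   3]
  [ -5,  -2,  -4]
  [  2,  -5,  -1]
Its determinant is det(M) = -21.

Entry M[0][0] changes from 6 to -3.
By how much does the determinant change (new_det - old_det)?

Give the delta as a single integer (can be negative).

Cofactor C_00 = -18
Entry delta = -3 - 6 = -9
Det delta = entry_delta * cofactor = -9 * -18 = 162

Answer: 162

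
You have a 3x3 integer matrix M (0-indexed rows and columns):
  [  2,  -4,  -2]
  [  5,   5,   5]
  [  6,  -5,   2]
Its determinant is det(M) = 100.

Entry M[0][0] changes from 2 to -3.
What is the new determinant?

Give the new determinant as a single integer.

det is linear in row 0: changing M[0][0] by delta changes det by delta * cofactor(0,0).
Cofactor C_00 = (-1)^(0+0) * minor(0,0) = 35
Entry delta = -3 - 2 = -5
Det delta = -5 * 35 = -175
New det = 100 + -175 = -75

Answer: -75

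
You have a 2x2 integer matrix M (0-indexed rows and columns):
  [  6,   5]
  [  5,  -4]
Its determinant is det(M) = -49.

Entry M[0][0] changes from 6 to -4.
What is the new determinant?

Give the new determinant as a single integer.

Answer: -9

Derivation:
det is linear in row 0: changing M[0][0] by delta changes det by delta * cofactor(0,0).
Cofactor C_00 = (-1)^(0+0) * minor(0,0) = -4
Entry delta = -4 - 6 = -10
Det delta = -10 * -4 = 40
New det = -49 + 40 = -9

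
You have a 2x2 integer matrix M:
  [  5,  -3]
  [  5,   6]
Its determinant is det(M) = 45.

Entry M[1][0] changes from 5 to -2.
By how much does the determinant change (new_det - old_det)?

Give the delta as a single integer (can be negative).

Answer: -21

Derivation:
Cofactor C_10 = 3
Entry delta = -2 - 5 = -7
Det delta = entry_delta * cofactor = -7 * 3 = -21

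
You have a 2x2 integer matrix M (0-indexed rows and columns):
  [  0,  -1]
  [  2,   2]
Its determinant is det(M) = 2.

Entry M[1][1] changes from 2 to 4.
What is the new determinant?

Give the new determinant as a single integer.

det is linear in row 1: changing M[1][1] by delta changes det by delta * cofactor(1,1).
Cofactor C_11 = (-1)^(1+1) * minor(1,1) = 0
Entry delta = 4 - 2 = 2
Det delta = 2 * 0 = 0
New det = 2 + 0 = 2

Answer: 2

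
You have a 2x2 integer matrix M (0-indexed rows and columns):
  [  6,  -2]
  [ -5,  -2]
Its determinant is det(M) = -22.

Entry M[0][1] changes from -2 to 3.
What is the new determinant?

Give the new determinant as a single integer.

det is linear in row 0: changing M[0][1] by delta changes det by delta * cofactor(0,1).
Cofactor C_01 = (-1)^(0+1) * minor(0,1) = 5
Entry delta = 3 - -2 = 5
Det delta = 5 * 5 = 25
New det = -22 + 25 = 3

Answer: 3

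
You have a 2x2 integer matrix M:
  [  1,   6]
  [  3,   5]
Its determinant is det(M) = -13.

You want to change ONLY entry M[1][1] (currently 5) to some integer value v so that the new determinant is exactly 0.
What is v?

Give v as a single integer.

det is linear in entry M[1][1]: det = old_det + (v - 5) * C_11
Cofactor C_11 = 1
Want det = 0: -13 + (v - 5) * 1 = 0
  (v - 5) = 13 / 1 = 13
  v = 5 + (13) = 18

Answer: 18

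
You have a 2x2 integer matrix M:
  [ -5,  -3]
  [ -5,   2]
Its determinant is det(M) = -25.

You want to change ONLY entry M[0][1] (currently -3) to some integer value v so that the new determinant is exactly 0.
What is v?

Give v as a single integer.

Answer: 2

Derivation:
det is linear in entry M[0][1]: det = old_det + (v - -3) * C_01
Cofactor C_01 = 5
Want det = 0: -25 + (v - -3) * 5 = 0
  (v - -3) = 25 / 5 = 5
  v = -3 + (5) = 2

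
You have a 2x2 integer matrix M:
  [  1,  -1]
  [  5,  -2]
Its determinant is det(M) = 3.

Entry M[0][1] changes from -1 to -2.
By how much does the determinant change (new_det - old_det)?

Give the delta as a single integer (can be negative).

Answer: 5

Derivation:
Cofactor C_01 = -5
Entry delta = -2 - -1 = -1
Det delta = entry_delta * cofactor = -1 * -5 = 5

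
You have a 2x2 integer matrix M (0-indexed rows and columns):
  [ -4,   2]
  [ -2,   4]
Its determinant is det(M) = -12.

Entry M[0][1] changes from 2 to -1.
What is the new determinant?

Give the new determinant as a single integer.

det is linear in row 0: changing M[0][1] by delta changes det by delta * cofactor(0,1).
Cofactor C_01 = (-1)^(0+1) * minor(0,1) = 2
Entry delta = -1 - 2 = -3
Det delta = -3 * 2 = -6
New det = -12 + -6 = -18

Answer: -18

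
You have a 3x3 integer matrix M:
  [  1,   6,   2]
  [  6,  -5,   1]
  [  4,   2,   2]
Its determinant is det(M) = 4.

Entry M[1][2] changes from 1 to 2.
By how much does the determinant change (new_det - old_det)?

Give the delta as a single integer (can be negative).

Answer: 22

Derivation:
Cofactor C_12 = 22
Entry delta = 2 - 1 = 1
Det delta = entry_delta * cofactor = 1 * 22 = 22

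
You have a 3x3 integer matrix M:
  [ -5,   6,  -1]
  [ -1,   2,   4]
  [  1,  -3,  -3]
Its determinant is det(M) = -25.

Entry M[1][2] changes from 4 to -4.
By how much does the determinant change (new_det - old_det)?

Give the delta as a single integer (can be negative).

Answer: 72

Derivation:
Cofactor C_12 = -9
Entry delta = -4 - 4 = -8
Det delta = entry_delta * cofactor = -8 * -9 = 72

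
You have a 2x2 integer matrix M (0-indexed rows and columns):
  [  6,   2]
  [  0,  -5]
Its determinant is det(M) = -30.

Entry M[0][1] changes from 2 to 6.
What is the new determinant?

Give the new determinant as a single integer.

Answer: -30

Derivation:
det is linear in row 0: changing M[0][1] by delta changes det by delta * cofactor(0,1).
Cofactor C_01 = (-1)^(0+1) * minor(0,1) = 0
Entry delta = 6 - 2 = 4
Det delta = 4 * 0 = 0
New det = -30 + 0 = -30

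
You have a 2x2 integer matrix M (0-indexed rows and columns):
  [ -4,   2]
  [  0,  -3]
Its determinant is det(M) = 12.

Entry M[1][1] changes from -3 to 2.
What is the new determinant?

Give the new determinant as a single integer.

det is linear in row 1: changing M[1][1] by delta changes det by delta * cofactor(1,1).
Cofactor C_11 = (-1)^(1+1) * minor(1,1) = -4
Entry delta = 2 - -3 = 5
Det delta = 5 * -4 = -20
New det = 12 + -20 = -8

Answer: -8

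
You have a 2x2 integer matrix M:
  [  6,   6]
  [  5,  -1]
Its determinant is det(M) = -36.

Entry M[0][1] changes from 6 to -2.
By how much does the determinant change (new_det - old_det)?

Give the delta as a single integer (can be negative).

Answer: 40

Derivation:
Cofactor C_01 = -5
Entry delta = -2 - 6 = -8
Det delta = entry_delta * cofactor = -8 * -5 = 40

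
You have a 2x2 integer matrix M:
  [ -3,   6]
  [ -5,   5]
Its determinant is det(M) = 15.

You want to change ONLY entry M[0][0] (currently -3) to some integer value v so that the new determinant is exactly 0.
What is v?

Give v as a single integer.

Answer: -6

Derivation:
det is linear in entry M[0][0]: det = old_det + (v - -3) * C_00
Cofactor C_00 = 5
Want det = 0: 15 + (v - -3) * 5 = 0
  (v - -3) = -15 / 5 = -3
  v = -3 + (-3) = -6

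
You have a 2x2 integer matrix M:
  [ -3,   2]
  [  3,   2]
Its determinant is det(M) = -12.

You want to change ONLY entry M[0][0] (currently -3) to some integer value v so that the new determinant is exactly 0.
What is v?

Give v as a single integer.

det is linear in entry M[0][0]: det = old_det + (v - -3) * C_00
Cofactor C_00 = 2
Want det = 0: -12 + (v - -3) * 2 = 0
  (v - -3) = 12 / 2 = 6
  v = -3 + (6) = 3

Answer: 3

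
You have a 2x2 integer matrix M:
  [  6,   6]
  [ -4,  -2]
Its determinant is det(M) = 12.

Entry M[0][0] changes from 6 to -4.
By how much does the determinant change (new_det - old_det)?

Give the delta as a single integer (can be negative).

Cofactor C_00 = -2
Entry delta = -4 - 6 = -10
Det delta = entry_delta * cofactor = -10 * -2 = 20

Answer: 20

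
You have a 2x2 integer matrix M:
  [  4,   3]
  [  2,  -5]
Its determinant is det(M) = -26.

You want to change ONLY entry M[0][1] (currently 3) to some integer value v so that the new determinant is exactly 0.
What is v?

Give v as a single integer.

det is linear in entry M[0][1]: det = old_det + (v - 3) * C_01
Cofactor C_01 = -2
Want det = 0: -26 + (v - 3) * -2 = 0
  (v - 3) = 26 / -2 = -13
  v = 3 + (-13) = -10

Answer: -10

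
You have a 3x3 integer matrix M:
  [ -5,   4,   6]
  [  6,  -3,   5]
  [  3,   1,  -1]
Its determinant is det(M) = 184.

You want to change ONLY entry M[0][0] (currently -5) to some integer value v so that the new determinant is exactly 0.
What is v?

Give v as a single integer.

det is linear in entry M[0][0]: det = old_det + (v - -5) * C_00
Cofactor C_00 = -2
Want det = 0: 184 + (v - -5) * -2 = 0
  (v - -5) = -184 / -2 = 92
  v = -5 + (92) = 87

Answer: 87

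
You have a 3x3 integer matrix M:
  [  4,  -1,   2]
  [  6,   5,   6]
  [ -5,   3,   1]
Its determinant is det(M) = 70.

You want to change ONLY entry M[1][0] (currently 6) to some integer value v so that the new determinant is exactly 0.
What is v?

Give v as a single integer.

det is linear in entry M[1][0]: det = old_det + (v - 6) * C_10
Cofactor C_10 = 7
Want det = 0: 70 + (v - 6) * 7 = 0
  (v - 6) = -70 / 7 = -10
  v = 6 + (-10) = -4

Answer: -4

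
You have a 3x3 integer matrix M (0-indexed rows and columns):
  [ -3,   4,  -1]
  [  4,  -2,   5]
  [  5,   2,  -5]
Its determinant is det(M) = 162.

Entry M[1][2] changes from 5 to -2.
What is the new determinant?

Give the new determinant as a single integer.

Answer: -20

Derivation:
det is linear in row 1: changing M[1][2] by delta changes det by delta * cofactor(1,2).
Cofactor C_12 = (-1)^(1+2) * minor(1,2) = 26
Entry delta = -2 - 5 = -7
Det delta = -7 * 26 = -182
New det = 162 + -182 = -20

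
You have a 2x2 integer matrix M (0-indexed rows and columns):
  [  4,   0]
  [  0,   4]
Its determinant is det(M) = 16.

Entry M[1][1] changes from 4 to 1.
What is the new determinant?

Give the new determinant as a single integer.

Answer: 4

Derivation:
det is linear in row 1: changing M[1][1] by delta changes det by delta * cofactor(1,1).
Cofactor C_11 = (-1)^(1+1) * minor(1,1) = 4
Entry delta = 1 - 4 = -3
Det delta = -3 * 4 = -12
New det = 16 + -12 = 4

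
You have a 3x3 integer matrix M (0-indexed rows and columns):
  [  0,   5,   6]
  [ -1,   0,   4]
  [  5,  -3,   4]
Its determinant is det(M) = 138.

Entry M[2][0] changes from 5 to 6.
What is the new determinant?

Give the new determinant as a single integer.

Answer: 158

Derivation:
det is linear in row 2: changing M[2][0] by delta changes det by delta * cofactor(2,0).
Cofactor C_20 = (-1)^(2+0) * minor(2,0) = 20
Entry delta = 6 - 5 = 1
Det delta = 1 * 20 = 20
New det = 138 + 20 = 158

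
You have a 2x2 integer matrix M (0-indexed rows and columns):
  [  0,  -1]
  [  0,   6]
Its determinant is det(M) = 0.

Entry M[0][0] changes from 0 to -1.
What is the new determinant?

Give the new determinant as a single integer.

Answer: -6

Derivation:
det is linear in row 0: changing M[0][0] by delta changes det by delta * cofactor(0,0).
Cofactor C_00 = (-1)^(0+0) * minor(0,0) = 6
Entry delta = -1 - 0 = -1
Det delta = -1 * 6 = -6
New det = 0 + -6 = -6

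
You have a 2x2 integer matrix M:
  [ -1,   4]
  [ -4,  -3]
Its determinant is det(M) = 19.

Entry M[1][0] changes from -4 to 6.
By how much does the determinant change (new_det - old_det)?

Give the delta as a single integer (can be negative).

Answer: -40

Derivation:
Cofactor C_10 = -4
Entry delta = 6 - -4 = 10
Det delta = entry_delta * cofactor = 10 * -4 = -40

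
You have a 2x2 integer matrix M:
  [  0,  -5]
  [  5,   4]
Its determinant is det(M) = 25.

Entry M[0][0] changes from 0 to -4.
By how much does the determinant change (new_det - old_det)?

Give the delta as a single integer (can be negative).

Cofactor C_00 = 4
Entry delta = -4 - 0 = -4
Det delta = entry_delta * cofactor = -4 * 4 = -16

Answer: -16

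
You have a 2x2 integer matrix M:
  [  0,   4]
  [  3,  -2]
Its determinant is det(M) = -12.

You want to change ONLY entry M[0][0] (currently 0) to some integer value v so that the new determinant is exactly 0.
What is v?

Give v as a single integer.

Answer: -6

Derivation:
det is linear in entry M[0][0]: det = old_det + (v - 0) * C_00
Cofactor C_00 = -2
Want det = 0: -12 + (v - 0) * -2 = 0
  (v - 0) = 12 / -2 = -6
  v = 0 + (-6) = -6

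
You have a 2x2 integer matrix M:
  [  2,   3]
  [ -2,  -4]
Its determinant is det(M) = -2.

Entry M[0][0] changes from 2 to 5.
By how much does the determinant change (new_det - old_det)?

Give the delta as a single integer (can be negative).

Cofactor C_00 = -4
Entry delta = 5 - 2 = 3
Det delta = entry_delta * cofactor = 3 * -4 = -12

Answer: -12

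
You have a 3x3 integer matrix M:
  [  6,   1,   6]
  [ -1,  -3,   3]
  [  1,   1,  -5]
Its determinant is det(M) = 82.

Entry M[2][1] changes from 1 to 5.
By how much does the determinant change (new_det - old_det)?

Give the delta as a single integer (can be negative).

Cofactor C_21 = -24
Entry delta = 5 - 1 = 4
Det delta = entry_delta * cofactor = 4 * -24 = -96

Answer: -96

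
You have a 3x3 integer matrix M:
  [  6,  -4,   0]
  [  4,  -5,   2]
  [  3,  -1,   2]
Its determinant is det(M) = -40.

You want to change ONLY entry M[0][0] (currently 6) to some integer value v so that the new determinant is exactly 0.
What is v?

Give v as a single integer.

Answer: 1

Derivation:
det is linear in entry M[0][0]: det = old_det + (v - 6) * C_00
Cofactor C_00 = -8
Want det = 0: -40 + (v - 6) * -8 = 0
  (v - 6) = 40 / -8 = -5
  v = 6 + (-5) = 1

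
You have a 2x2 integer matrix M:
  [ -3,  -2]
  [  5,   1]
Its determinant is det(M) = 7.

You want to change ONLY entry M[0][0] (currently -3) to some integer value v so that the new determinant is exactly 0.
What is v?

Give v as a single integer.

det is linear in entry M[0][0]: det = old_det + (v - -3) * C_00
Cofactor C_00 = 1
Want det = 0: 7 + (v - -3) * 1 = 0
  (v - -3) = -7 / 1 = -7
  v = -3 + (-7) = -10

Answer: -10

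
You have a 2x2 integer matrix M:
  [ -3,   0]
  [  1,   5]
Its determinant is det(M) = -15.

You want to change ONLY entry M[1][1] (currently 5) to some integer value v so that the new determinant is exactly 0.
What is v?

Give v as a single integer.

Answer: 0

Derivation:
det is linear in entry M[1][1]: det = old_det + (v - 5) * C_11
Cofactor C_11 = -3
Want det = 0: -15 + (v - 5) * -3 = 0
  (v - 5) = 15 / -3 = -5
  v = 5 + (-5) = 0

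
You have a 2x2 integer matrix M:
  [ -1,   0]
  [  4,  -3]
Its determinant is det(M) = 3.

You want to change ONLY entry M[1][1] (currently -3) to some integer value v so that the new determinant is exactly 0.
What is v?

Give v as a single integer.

det is linear in entry M[1][1]: det = old_det + (v - -3) * C_11
Cofactor C_11 = -1
Want det = 0: 3 + (v - -3) * -1 = 0
  (v - -3) = -3 / -1 = 3
  v = -3 + (3) = 0

Answer: 0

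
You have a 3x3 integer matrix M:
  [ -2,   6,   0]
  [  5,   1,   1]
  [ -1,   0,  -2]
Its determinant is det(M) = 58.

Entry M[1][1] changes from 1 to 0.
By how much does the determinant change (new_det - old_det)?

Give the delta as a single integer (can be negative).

Cofactor C_11 = 4
Entry delta = 0 - 1 = -1
Det delta = entry_delta * cofactor = -1 * 4 = -4

Answer: -4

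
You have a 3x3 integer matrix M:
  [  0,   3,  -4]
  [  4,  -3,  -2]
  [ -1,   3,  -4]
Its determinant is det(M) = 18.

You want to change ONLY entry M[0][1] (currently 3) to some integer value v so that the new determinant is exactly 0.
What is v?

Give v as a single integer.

det is linear in entry M[0][1]: det = old_det + (v - 3) * C_01
Cofactor C_01 = 18
Want det = 0: 18 + (v - 3) * 18 = 0
  (v - 3) = -18 / 18 = -1
  v = 3 + (-1) = 2

Answer: 2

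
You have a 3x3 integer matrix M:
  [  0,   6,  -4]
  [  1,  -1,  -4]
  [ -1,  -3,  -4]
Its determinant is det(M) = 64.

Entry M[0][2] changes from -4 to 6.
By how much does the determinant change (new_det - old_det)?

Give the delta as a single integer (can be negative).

Cofactor C_02 = -4
Entry delta = 6 - -4 = 10
Det delta = entry_delta * cofactor = 10 * -4 = -40

Answer: -40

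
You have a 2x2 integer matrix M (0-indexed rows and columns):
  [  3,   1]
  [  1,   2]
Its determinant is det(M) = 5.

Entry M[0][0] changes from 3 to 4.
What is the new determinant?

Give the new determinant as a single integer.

det is linear in row 0: changing M[0][0] by delta changes det by delta * cofactor(0,0).
Cofactor C_00 = (-1)^(0+0) * minor(0,0) = 2
Entry delta = 4 - 3 = 1
Det delta = 1 * 2 = 2
New det = 5 + 2 = 7

Answer: 7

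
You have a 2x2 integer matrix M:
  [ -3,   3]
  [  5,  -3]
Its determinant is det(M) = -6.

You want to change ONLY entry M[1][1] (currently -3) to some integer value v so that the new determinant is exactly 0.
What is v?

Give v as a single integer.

det is linear in entry M[1][1]: det = old_det + (v - -3) * C_11
Cofactor C_11 = -3
Want det = 0: -6 + (v - -3) * -3 = 0
  (v - -3) = 6 / -3 = -2
  v = -3 + (-2) = -5

Answer: -5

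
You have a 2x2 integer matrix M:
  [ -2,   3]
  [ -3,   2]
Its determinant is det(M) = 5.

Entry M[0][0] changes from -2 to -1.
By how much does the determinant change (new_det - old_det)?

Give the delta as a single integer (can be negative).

Cofactor C_00 = 2
Entry delta = -1 - -2 = 1
Det delta = entry_delta * cofactor = 1 * 2 = 2

Answer: 2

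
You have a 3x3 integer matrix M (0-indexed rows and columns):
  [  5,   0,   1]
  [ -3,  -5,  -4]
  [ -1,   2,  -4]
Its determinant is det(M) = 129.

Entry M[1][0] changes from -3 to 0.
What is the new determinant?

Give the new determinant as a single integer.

det is linear in row 1: changing M[1][0] by delta changes det by delta * cofactor(1,0).
Cofactor C_10 = (-1)^(1+0) * minor(1,0) = 2
Entry delta = 0 - -3 = 3
Det delta = 3 * 2 = 6
New det = 129 + 6 = 135

Answer: 135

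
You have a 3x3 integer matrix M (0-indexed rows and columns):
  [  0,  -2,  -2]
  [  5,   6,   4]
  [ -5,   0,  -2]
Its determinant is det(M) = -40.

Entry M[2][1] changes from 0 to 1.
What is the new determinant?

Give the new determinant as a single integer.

Answer: -50

Derivation:
det is linear in row 2: changing M[2][1] by delta changes det by delta * cofactor(2,1).
Cofactor C_21 = (-1)^(2+1) * minor(2,1) = -10
Entry delta = 1 - 0 = 1
Det delta = 1 * -10 = -10
New det = -40 + -10 = -50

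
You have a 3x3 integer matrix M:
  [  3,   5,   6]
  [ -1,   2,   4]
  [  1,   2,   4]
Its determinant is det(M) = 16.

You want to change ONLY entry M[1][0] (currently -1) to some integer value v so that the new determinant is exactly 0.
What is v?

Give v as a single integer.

Answer: 1

Derivation:
det is linear in entry M[1][0]: det = old_det + (v - -1) * C_10
Cofactor C_10 = -8
Want det = 0: 16 + (v - -1) * -8 = 0
  (v - -1) = -16 / -8 = 2
  v = -1 + (2) = 1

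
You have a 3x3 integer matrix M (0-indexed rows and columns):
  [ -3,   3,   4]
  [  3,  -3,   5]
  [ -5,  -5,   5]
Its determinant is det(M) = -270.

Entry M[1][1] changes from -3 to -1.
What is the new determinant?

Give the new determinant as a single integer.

Answer: -260

Derivation:
det is linear in row 1: changing M[1][1] by delta changes det by delta * cofactor(1,1).
Cofactor C_11 = (-1)^(1+1) * minor(1,1) = 5
Entry delta = -1 - -3 = 2
Det delta = 2 * 5 = 10
New det = -270 + 10 = -260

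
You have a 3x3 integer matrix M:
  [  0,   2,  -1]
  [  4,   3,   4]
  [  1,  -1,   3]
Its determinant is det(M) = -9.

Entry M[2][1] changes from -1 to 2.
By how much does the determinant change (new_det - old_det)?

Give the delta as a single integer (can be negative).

Answer: -12

Derivation:
Cofactor C_21 = -4
Entry delta = 2 - -1 = 3
Det delta = entry_delta * cofactor = 3 * -4 = -12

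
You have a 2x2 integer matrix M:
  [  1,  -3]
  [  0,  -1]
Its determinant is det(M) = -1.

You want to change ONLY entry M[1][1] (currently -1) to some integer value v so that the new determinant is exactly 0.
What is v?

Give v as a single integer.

Answer: 0

Derivation:
det is linear in entry M[1][1]: det = old_det + (v - -1) * C_11
Cofactor C_11 = 1
Want det = 0: -1 + (v - -1) * 1 = 0
  (v - -1) = 1 / 1 = 1
  v = -1 + (1) = 0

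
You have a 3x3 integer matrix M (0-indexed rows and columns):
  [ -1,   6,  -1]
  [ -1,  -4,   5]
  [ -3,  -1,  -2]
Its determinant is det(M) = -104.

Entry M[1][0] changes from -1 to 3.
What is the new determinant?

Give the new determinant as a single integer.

det is linear in row 1: changing M[1][0] by delta changes det by delta * cofactor(1,0).
Cofactor C_10 = (-1)^(1+0) * minor(1,0) = 13
Entry delta = 3 - -1 = 4
Det delta = 4 * 13 = 52
New det = -104 + 52 = -52

Answer: -52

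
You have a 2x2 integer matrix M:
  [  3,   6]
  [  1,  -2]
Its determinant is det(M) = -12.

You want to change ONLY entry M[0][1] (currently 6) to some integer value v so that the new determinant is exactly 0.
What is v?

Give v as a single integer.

det is linear in entry M[0][1]: det = old_det + (v - 6) * C_01
Cofactor C_01 = -1
Want det = 0: -12 + (v - 6) * -1 = 0
  (v - 6) = 12 / -1 = -12
  v = 6 + (-12) = -6

Answer: -6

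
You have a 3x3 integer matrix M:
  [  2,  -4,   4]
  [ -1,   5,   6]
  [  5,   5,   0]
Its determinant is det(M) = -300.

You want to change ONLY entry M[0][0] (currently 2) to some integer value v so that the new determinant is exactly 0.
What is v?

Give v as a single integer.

Answer: -8

Derivation:
det is linear in entry M[0][0]: det = old_det + (v - 2) * C_00
Cofactor C_00 = -30
Want det = 0: -300 + (v - 2) * -30 = 0
  (v - 2) = 300 / -30 = -10
  v = 2 + (-10) = -8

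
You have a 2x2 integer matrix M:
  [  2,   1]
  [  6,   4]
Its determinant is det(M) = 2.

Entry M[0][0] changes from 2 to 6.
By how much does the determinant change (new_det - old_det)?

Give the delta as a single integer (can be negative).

Answer: 16

Derivation:
Cofactor C_00 = 4
Entry delta = 6 - 2 = 4
Det delta = entry_delta * cofactor = 4 * 4 = 16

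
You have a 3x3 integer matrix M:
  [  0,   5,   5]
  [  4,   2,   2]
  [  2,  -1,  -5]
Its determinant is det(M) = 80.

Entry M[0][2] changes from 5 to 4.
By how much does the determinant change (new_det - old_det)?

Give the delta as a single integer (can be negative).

Answer: 8

Derivation:
Cofactor C_02 = -8
Entry delta = 4 - 5 = -1
Det delta = entry_delta * cofactor = -1 * -8 = 8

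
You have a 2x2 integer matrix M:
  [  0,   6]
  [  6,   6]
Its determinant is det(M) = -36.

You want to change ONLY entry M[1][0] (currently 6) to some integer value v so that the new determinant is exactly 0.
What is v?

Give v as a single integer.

det is linear in entry M[1][0]: det = old_det + (v - 6) * C_10
Cofactor C_10 = -6
Want det = 0: -36 + (v - 6) * -6 = 0
  (v - 6) = 36 / -6 = -6
  v = 6 + (-6) = 0

Answer: 0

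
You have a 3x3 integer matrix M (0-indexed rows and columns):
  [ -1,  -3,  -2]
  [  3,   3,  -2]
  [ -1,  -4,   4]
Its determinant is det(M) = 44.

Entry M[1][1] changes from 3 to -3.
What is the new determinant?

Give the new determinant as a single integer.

det is linear in row 1: changing M[1][1] by delta changes det by delta * cofactor(1,1).
Cofactor C_11 = (-1)^(1+1) * minor(1,1) = -6
Entry delta = -3 - 3 = -6
Det delta = -6 * -6 = 36
New det = 44 + 36 = 80

Answer: 80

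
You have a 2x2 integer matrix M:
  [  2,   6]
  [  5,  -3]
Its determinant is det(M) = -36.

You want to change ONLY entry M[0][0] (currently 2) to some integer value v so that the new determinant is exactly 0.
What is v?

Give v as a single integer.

Answer: -10

Derivation:
det is linear in entry M[0][0]: det = old_det + (v - 2) * C_00
Cofactor C_00 = -3
Want det = 0: -36 + (v - 2) * -3 = 0
  (v - 2) = 36 / -3 = -12
  v = 2 + (-12) = -10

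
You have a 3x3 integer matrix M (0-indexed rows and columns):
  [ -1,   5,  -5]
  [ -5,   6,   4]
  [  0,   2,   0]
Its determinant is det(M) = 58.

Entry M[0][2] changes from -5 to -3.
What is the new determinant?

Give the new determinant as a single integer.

det is linear in row 0: changing M[0][2] by delta changes det by delta * cofactor(0,2).
Cofactor C_02 = (-1)^(0+2) * minor(0,2) = -10
Entry delta = -3 - -5 = 2
Det delta = 2 * -10 = -20
New det = 58 + -20 = 38

Answer: 38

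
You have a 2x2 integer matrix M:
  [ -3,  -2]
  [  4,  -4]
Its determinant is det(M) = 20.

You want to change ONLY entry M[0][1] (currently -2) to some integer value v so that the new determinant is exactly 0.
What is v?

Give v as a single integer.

Answer: 3

Derivation:
det is linear in entry M[0][1]: det = old_det + (v - -2) * C_01
Cofactor C_01 = -4
Want det = 0: 20 + (v - -2) * -4 = 0
  (v - -2) = -20 / -4 = 5
  v = -2 + (5) = 3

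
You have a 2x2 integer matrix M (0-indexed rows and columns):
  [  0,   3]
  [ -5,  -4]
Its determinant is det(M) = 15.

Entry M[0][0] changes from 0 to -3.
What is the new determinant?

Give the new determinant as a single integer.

det is linear in row 0: changing M[0][0] by delta changes det by delta * cofactor(0,0).
Cofactor C_00 = (-1)^(0+0) * minor(0,0) = -4
Entry delta = -3 - 0 = -3
Det delta = -3 * -4 = 12
New det = 15 + 12 = 27

Answer: 27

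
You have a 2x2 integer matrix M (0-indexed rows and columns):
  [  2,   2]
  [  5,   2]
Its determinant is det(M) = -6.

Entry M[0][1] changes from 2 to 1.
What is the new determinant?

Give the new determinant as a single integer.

Answer: -1

Derivation:
det is linear in row 0: changing M[0][1] by delta changes det by delta * cofactor(0,1).
Cofactor C_01 = (-1)^(0+1) * minor(0,1) = -5
Entry delta = 1 - 2 = -1
Det delta = -1 * -5 = 5
New det = -6 + 5 = -1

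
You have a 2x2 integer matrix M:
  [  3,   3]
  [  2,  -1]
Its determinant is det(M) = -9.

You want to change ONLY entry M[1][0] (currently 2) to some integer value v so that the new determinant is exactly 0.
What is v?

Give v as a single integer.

Answer: -1

Derivation:
det is linear in entry M[1][0]: det = old_det + (v - 2) * C_10
Cofactor C_10 = -3
Want det = 0: -9 + (v - 2) * -3 = 0
  (v - 2) = 9 / -3 = -3
  v = 2 + (-3) = -1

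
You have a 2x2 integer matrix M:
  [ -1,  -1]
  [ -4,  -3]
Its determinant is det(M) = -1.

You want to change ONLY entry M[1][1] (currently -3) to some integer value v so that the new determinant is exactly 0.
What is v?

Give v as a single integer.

Answer: -4

Derivation:
det is linear in entry M[1][1]: det = old_det + (v - -3) * C_11
Cofactor C_11 = -1
Want det = 0: -1 + (v - -3) * -1 = 0
  (v - -3) = 1 / -1 = -1
  v = -3 + (-1) = -4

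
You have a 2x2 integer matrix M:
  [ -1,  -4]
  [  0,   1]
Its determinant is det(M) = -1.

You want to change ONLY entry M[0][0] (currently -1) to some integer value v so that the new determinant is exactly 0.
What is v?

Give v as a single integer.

det is linear in entry M[0][0]: det = old_det + (v - -1) * C_00
Cofactor C_00 = 1
Want det = 0: -1 + (v - -1) * 1 = 0
  (v - -1) = 1 / 1 = 1
  v = -1 + (1) = 0

Answer: 0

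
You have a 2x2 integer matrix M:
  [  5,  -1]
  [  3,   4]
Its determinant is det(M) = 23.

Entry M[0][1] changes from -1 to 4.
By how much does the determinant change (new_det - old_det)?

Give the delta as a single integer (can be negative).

Answer: -15

Derivation:
Cofactor C_01 = -3
Entry delta = 4 - -1 = 5
Det delta = entry_delta * cofactor = 5 * -3 = -15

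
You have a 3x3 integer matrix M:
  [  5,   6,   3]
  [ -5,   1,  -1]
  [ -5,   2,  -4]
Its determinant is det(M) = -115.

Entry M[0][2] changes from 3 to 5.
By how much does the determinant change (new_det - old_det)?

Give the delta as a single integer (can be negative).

Answer: -10

Derivation:
Cofactor C_02 = -5
Entry delta = 5 - 3 = 2
Det delta = entry_delta * cofactor = 2 * -5 = -10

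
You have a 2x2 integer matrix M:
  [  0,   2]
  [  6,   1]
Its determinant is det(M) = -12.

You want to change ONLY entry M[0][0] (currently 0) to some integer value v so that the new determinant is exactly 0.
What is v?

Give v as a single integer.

Answer: 12

Derivation:
det is linear in entry M[0][0]: det = old_det + (v - 0) * C_00
Cofactor C_00 = 1
Want det = 0: -12 + (v - 0) * 1 = 0
  (v - 0) = 12 / 1 = 12
  v = 0 + (12) = 12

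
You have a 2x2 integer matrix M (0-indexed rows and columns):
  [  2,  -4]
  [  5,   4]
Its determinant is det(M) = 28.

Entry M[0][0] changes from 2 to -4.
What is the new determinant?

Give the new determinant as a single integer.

Answer: 4

Derivation:
det is linear in row 0: changing M[0][0] by delta changes det by delta * cofactor(0,0).
Cofactor C_00 = (-1)^(0+0) * minor(0,0) = 4
Entry delta = -4 - 2 = -6
Det delta = -6 * 4 = -24
New det = 28 + -24 = 4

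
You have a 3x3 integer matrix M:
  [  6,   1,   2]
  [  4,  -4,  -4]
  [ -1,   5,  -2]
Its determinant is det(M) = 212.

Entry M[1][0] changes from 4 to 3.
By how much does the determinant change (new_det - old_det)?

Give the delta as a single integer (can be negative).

Cofactor C_10 = 12
Entry delta = 3 - 4 = -1
Det delta = entry_delta * cofactor = -1 * 12 = -12

Answer: -12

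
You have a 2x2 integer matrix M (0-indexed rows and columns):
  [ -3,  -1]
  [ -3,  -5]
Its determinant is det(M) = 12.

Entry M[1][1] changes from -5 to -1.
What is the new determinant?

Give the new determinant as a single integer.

Answer: 0

Derivation:
det is linear in row 1: changing M[1][1] by delta changes det by delta * cofactor(1,1).
Cofactor C_11 = (-1)^(1+1) * minor(1,1) = -3
Entry delta = -1 - -5 = 4
Det delta = 4 * -3 = -12
New det = 12 + -12 = 0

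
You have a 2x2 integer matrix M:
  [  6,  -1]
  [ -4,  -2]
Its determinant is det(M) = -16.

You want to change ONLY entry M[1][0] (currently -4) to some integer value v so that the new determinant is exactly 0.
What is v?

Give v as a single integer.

det is linear in entry M[1][0]: det = old_det + (v - -4) * C_10
Cofactor C_10 = 1
Want det = 0: -16 + (v - -4) * 1 = 0
  (v - -4) = 16 / 1 = 16
  v = -4 + (16) = 12

Answer: 12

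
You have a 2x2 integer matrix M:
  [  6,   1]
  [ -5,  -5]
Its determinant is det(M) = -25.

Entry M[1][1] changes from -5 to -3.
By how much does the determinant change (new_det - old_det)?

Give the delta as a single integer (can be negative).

Cofactor C_11 = 6
Entry delta = -3 - -5 = 2
Det delta = entry_delta * cofactor = 2 * 6 = 12

Answer: 12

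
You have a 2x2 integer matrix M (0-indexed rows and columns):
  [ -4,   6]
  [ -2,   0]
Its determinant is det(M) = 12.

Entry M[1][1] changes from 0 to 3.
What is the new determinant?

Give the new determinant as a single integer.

Answer: 0

Derivation:
det is linear in row 1: changing M[1][1] by delta changes det by delta * cofactor(1,1).
Cofactor C_11 = (-1)^(1+1) * minor(1,1) = -4
Entry delta = 3 - 0 = 3
Det delta = 3 * -4 = -12
New det = 12 + -12 = 0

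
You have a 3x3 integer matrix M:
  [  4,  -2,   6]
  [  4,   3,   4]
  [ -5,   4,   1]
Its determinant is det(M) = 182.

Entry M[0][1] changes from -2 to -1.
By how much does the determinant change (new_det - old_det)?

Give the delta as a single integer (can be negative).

Cofactor C_01 = -24
Entry delta = -1 - -2 = 1
Det delta = entry_delta * cofactor = 1 * -24 = -24

Answer: -24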